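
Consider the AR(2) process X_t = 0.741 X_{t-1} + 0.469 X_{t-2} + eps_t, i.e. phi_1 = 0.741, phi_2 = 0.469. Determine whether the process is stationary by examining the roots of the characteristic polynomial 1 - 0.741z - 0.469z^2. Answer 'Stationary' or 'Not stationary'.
\text{Not stationary}

The AR(p) characteristic polynomial is P(z) = 1 - 0.741z - 0.469z^2.
Stationarity requires all roots to lie outside the unit circle, i.e. |z| > 1 for every root.
Set 1 + (-0.741) z + (-0.469) z^2 = 0, i.e. a z^2 + b z + c = 0 with a = -0.469, b = -0.741, c = 1.
Discriminant D = b^2 - 4ac = (-0.741)^2 - 4*(-0.469)*1 = 0.549081 - (-1.876) = 2.425081.
D >= 0, so the roots are real: z = (-b +/- sqrt(D)) / (2a) = (0.741 +/- 1.557267) / (-0.938).
  z_1 = (0.741 + 1.557267) / (-0.938) = -2.4502,   |z_1| = 2.4502.
  z_2 = (0.741 - 1.557267) / (-0.938) = 0.8702,   |z_2| = 0.8702.
Moduli of all roots: 2.4502, 0.8702.
All moduli strictly greater than 1? No.
Verdict: Not stationary.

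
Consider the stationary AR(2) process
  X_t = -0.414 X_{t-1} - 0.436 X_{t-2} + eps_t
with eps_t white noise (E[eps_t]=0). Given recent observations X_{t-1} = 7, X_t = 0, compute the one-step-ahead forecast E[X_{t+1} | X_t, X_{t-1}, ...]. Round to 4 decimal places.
E[X_{t+1} \mid \mathcal F_t] = -3.0520

For an AR(p) model X_t = c + sum_i phi_i X_{t-i} + eps_t, the
one-step-ahead conditional mean is
  E[X_{t+1} | X_t, ...] = c + sum_i phi_i X_{t+1-i}.
Substitute known values:
  E[X_{t+1} | ...] = (-0.414) * (0) + (-0.436) * (7)
                   = -3.0520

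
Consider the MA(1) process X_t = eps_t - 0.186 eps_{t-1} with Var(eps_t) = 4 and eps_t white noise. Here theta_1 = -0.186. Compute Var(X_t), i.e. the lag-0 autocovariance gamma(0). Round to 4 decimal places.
\gamma(0) = 4.1384

For an MA(q) process X_t = eps_t + sum_i theta_i eps_{t-i} with
Var(eps_t) = sigma^2, the variance is
  gamma(0) = sigma^2 * (1 + sum_i theta_i^2).
  sum_i theta_i^2 = (-0.186)^2 = 0.034596.
  gamma(0) = 4 * (1 + 0.034596) = 4 * 1.034596 = 4.138384, which rounds to 4.1384.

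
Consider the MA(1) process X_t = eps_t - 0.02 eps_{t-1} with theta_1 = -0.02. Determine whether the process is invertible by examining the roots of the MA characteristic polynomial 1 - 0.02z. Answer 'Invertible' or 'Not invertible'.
\text{Invertible}

The MA(q) characteristic polynomial is P(z) = 1 - 0.02z.
Invertibility requires all roots to lie outside the unit circle, i.e. |z| > 1 for every root.
This is linear in z: 1 + (-0.02) z = 0  =>  z = -1/(-0.02) = 50,  |z| = 50.
Moduli of all roots: 50.0000.
All moduli strictly greater than 1? Yes.
Verdict: Invertible.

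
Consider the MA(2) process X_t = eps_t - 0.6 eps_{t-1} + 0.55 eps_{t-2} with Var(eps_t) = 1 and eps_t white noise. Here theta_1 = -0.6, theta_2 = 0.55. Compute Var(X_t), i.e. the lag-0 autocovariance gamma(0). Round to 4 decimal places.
\gamma(0) = 1.6625

For an MA(q) process X_t = eps_t + sum_i theta_i eps_{t-i} with
Var(eps_t) = sigma^2, the variance is
  gamma(0) = sigma^2 * (1 + sum_i theta_i^2).
  sum_i theta_i^2 = (-0.6)^2 + (0.55)^2 = 0.36 + 0.3025 = 0.6625.
  gamma(0) = 1 * (1 + 0.6625) = 1 * 1.6625 = 1.6625.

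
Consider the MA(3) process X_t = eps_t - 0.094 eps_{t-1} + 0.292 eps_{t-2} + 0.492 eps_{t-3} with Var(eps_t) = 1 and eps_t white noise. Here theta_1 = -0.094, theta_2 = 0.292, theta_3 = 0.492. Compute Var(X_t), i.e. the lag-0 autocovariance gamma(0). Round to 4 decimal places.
\gamma(0) = 1.3362

For an MA(q) process X_t = eps_t + sum_i theta_i eps_{t-i} with
Var(eps_t) = sigma^2, the variance is
  gamma(0) = sigma^2 * (1 + sum_i theta_i^2).
  sum_i theta_i^2 = (-0.094)^2 + (0.292)^2 + (0.492)^2 = 0.008836 + 0.085264 + 0.242064 = 0.336164.
  gamma(0) = 1 * (1 + 0.336164) = 1 * 1.336164 = 1.336164, which rounds to 1.3362.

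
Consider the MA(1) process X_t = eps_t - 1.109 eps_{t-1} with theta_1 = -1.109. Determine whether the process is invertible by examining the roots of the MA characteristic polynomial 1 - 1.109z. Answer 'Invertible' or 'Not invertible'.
\text{Not invertible}

The MA(q) characteristic polynomial is P(z) = 1 - 1.109z.
Invertibility requires all roots to lie outside the unit circle, i.e. |z| > 1 for every root.
This is linear in z: 1 + (-1.109) z = 0  =>  z = -1/(-1.109) = 0.901713,  |z| = 0.901713.
Moduli of all roots: 0.9017.
All moduli strictly greater than 1? No.
Verdict: Not invertible.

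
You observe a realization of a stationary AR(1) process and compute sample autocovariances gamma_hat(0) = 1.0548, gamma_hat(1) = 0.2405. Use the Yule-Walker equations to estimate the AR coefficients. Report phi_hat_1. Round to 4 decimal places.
\hat\phi_{1} = 0.2280

The Yule-Walker equations for an AR(p) process read, in matrix form,
  Gamma_p phi = r_p,   with   (Gamma_p)_{ij} = gamma(|i - j|),
                       (r_p)_i = gamma(i),   i,j = 1..p.
Substitute the sample gammas (Toeplitz matrix and right-hand side of size 1):
  Gamma_p = [[1.0548]]
  r_p     = [0.2405]
With p = 1 this is the single equation gamma(0) phi_1 = gamma(1):
  phi_hat_1 = gamma(1) / gamma(0) = 0.2405 / 1.0548 = 0.2280.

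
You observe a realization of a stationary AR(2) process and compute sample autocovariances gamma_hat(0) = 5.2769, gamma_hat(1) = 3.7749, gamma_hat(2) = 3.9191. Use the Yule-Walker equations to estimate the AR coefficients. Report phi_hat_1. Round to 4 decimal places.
\hat\phi_{1} = 0.3770

The Yule-Walker equations for an AR(p) process read, in matrix form,
  Gamma_p phi = r_p,   with   (Gamma_p)_{ij} = gamma(|i - j|),
                       (r_p)_i = gamma(i),   i,j = 1..p.
Substitute the sample gammas (Toeplitz matrix and right-hand side of size 2):
  Gamma_p = [[5.2769, 3.7749], [3.7749, 5.2769]]
  r_p     = [3.7749, 3.9191]
Written out:
  5.2769 phi_1 + 3.7749 phi_2 = 3.7749
  3.7749 phi_1 + 5.2769 phi_2 = 3.9191
Solve by Cramer's rule:
  det = gamma(0)^2 - gamma(1)^2 = (5.2769)^2 - (3.7749)^2 = 27.84567361 - 14.24987001 = 13.5958036
  phi_hat_1 = [gamma(1) gamma(0) - gamma(1) gamma(2)] / det = [(3.7749)(5.2769) - (3.7749)(3.9191)] / 13.5958036 = 5.12555922 / 13.5958036 = 0.377
  phi_hat_2 = [gamma(0) gamma(2) - gamma(1)^2] / det = [(5.2769)(3.9191) - (3.7749)^2] / 13.5958036 = 6.43082878 / 13.5958036 = 0.473
So phi_hat = [0.3770, 0.4730].
Therefore phi_hat_1 = 0.3770.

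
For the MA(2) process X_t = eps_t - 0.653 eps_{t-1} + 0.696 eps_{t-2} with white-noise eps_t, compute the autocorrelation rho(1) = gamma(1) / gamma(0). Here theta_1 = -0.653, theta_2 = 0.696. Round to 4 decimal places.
\rho(1) = -0.5796

For an MA(q) process with theta_0 = 1, the autocovariance is
  gamma(k) = sigma^2 * sum_{i=0..q-k} theta_i * theta_{i+k},
and rho(k) = gamma(k) / gamma(0). Sigma^2 cancels.
  numerator   = (1)*(-0.653) + (-0.653)*(0.696) = -1.107488.
  denominator = (1)^2 + (-0.653)^2 + (0.696)^2 = 1.910825.
  rho(1) = -1.107488 / 1.910825 = -0.5796.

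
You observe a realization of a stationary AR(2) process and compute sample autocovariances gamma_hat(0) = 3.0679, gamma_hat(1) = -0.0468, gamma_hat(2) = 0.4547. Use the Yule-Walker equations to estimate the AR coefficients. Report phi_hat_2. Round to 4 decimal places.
\hat\phi_{2} = 0.1480

The Yule-Walker equations for an AR(p) process read, in matrix form,
  Gamma_p phi = r_p,   with   (Gamma_p)_{ij} = gamma(|i - j|),
                       (r_p)_i = gamma(i),   i,j = 1..p.
Substitute the sample gammas (Toeplitz matrix and right-hand side of size 2):
  Gamma_p = [[3.0679, -0.0468], [-0.0468, 3.0679]]
  r_p     = [-0.0468, 0.4547]
Written out:
  3.0679 phi_1 - 0.0468 phi_2 = -0.0468
  -0.0468 phi_1 + 3.0679 phi_2 = 0.4547
Solve by Cramer's rule:
  det = gamma(0)^2 - gamma(1)^2 = (3.0679)^2 - (-0.0468)^2 = 9.41201041 - 0.00219024 = 9.40982017
  phi_hat_1 = [gamma(1) gamma(0) - gamma(1) gamma(2)] / det = [(-0.0468)(3.0679) - (-0.0468)(0.4547)] / 9.40982017 = -0.12229776 / 9.40982017 = -0.013
  phi_hat_2 = [gamma(0) gamma(2) - gamma(1)^2] / det = [(3.0679)(0.4547) - (-0.0468)^2] / 9.40982017 = 1.39278389 / 9.40982017 = 0.148
So phi_hat = [-0.0130, 0.1480].
Therefore phi_hat_2 = 0.1480.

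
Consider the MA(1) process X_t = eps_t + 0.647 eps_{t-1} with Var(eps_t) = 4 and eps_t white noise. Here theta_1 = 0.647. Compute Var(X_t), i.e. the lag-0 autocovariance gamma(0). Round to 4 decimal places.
\gamma(0) = 5.6744

For an MA(q) process X_t = eps_t + sum_i theta_i eps_{t-i} with
Var(eps_t) = sigma^2, the variance is
  gamma(0) = sigma^2 * (1 + sum_i theta_i^2).
  sum_i theta_i^2 = (0.647)^2 = 0.418609.
  gamma(0) = 4 * (1 + 0.418609) = 4 * 1.418609 = 5.674436, which rounds to 5.6744.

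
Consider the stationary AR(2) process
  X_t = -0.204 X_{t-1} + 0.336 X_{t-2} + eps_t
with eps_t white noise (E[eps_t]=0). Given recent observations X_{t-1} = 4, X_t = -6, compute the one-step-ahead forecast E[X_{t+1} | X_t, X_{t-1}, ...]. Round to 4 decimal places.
E[X_{t+1} \mid \mathcal F_t] = 2.5680

For an AR(p) model X_t = c + sum_i phi_i X_{t-i} + eps_t, the
one-step-ahead conditional mean is
  E[X_{t+1} | X_t, ...] = c + sum_i phi_i X_{t+1-i}.
Substitute known values:
  E[X_{t+1} | ...] = (-0.204) * (-6) + (0.336) * (4)
                   = 2.5680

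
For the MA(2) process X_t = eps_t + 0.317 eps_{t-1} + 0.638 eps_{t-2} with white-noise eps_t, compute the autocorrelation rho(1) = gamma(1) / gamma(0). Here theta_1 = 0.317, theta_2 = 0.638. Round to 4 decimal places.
\rho(1) = 0.3444

For an MA(q) process with theta_0 = 1, the autocovariance is
  gamma(k) = sigma^2 * sum_{i=0..q-k} theta_i * theta_{i+k},
and rho(k) = gamma(k) / gamma(0). Sigma^2 cancels.
  numerator   = (1)*(0.317) + (0.317)*(0.638) = 0.519246.
  denominator = (1)^2 + (0.317)^2 + (0.638)^2 = 1.507533.
  rho(1) = 0.519246 / 1.507533 = 0.3444.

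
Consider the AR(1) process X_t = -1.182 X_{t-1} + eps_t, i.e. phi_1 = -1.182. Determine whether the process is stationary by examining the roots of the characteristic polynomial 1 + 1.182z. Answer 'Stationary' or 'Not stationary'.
\text{Not stationary}

The AR(p) characteristic polynomial is P(z) = 1 + 1.182z.
Stationarity requires all roots to lie outside the unit circle, i.e. |z| > 1 for every root.
This is linear in z: 1 + (1.182) z = 0  =>  z = -1/(1.182) = -0.846024,  |z| = 0.846024.
Moduli of all roots: 0.8460.
All moduli strictly greater than 1? No.
Verdict: Not stationary.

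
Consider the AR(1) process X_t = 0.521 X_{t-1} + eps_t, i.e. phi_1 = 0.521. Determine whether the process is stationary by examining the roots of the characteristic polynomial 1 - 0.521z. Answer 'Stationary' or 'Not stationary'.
\text{Stationary}

The AR(p) characteristic polynomial is P(z) = 1 - 0.521z.
Stationarity requires all roots to lie outside the unit circle, i.e. |z| > 1 for every root.
This is linear in z: 1 + (-0.521) z = 0  =>  z = -1/(-0.521) = 1.919386,  |z| = 1.919386.
Moduli of all roots: 1.9194.
All moduli strictly greater than 1? Yes.
Verdict: Stationary.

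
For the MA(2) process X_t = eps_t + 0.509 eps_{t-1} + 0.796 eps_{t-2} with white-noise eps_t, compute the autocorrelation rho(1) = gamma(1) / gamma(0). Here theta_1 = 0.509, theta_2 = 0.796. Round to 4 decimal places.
\rho(1) = 0.4830

For an MA(q) process with theta_0 = 1, the autocovariance is
  gamma(k) = sigma^2 * sum_{i=0..q-k} theta_i * theta_{i+k},
and rho(k) = gamma(k) / gamma(0). Sigma^2 cancels.
  numerator   = (1)*(0.509) + (0.509)*(0.796) = 0.914164.
  denominator = (1)^2 + (0.509)^2 + (0.796)^2 = 1.892697.
  rho(1) = 0.914164 / 1.892697 = 0.4830.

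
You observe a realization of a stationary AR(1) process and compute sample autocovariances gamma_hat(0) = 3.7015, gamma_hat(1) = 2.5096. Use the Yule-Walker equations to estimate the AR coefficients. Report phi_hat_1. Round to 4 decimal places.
\hat\phi_{1} = 0.6780

The Yule-Walker equations for an AR(p) process read, in matrix form,
  Gamma_p phi = r_p,   with   (Gamma_p)_{ij} = gamma(|i - j|),
                       (r_p)_i = gamma(i),   i,j = 1..p.
Substitute the sample gammas (Toeplitz matrix and right-hand side of size 1):
  Gamma_p = [[3.7015]]
  r_p     = [2.5096]
With p = 1 this is the single equation gamma(0) phi_1 = gamma(1):
  phi_hat_1 = gamma(1) / gamma(0) = 2.5096 / 3.7015 = 0.6780.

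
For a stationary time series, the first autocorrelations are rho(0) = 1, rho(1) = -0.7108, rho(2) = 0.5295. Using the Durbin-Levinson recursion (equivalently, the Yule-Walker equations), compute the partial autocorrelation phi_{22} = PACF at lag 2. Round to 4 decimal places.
\phi_{22} = 0.0490

The PACF at lag k is phi_{kk}, the last component of the solution
to the Yule-Walker system G_k phi = r_k where
  (G_k)_{ij} = rho(|i - j|), (r_k)_i = rho(i), i,j = 1..k.
Equivalently, Durbin-Levinson gives phi_{kk} iteratively:
  phi_{11} = rho(1)
  phi_{kk} = [rho(k) - sum_{j=1..k-1} phi_{k-1,j} rho(k-j)]
            / [1 - sum_{j=1..k-1} phi_{k-1,j} rho(j)],
  phi_{k,j} = phi_{k-1,j} - phi_{kk} phi_{k-1,k-j},  j = 1..k-1.
Step k = 1:
  phi_11 = rho(1) = -0.7108.
Step k = 2:
  phi_22 = [rho(2) - phi_11 rho(1)] / [1 - phi_11 rho(1)] = [0.5295 - (-0.7108)(-0.7108)] / [1 - (-0.7108)(-0.7108)]
         = 0.02426336 / 0.49476336 = 0.049.
Therefore phi_{22} = 0.0490.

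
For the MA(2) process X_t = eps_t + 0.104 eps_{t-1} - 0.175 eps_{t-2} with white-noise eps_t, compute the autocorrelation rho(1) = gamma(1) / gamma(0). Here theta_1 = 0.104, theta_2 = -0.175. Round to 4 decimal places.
\rho(1) = 0.0824

For an MA(q) process with theta_0 = 1, the autocovariance is
  gamma(k) = sigma^2 * sum_{i=0..q-k} theta_i * theta_{i+k},
and rho(k) = gamma(k) / gamma(0). Sigma^2 cancels.
  numerator   = (1)*(0.104) + (0.104)*(-0.175) = 0.0858.
  denominator = (1)^2 + (0.104)^2 + (-0.175)^2 = 1.041441.
  rho(1) = 0.0858 / 1.041441 = 0.0824.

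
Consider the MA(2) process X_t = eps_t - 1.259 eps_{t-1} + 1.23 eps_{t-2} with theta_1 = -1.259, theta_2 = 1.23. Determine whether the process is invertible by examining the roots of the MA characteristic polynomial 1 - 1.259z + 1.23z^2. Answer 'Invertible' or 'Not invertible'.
\text{Not invertible}

The MA(q) characteristic polynomial is P(z) = 1 - 1.259z + 1.23z^2.
Invertibility requires all roots to lie outside the unit circle, i.e. |z| > 1 for every root.
Set 1 + (-1.259) z + (1.23) z^2 = 0, i.e. a z^2 + b z + c = 0 with a = 1.23, b = -1.259, c = 1.
Discriminant D = b^2 - 4ac = (-1.259)^2 - 4*(1.23)*1 = 1.585081 - (4.92) = -3.334919.
D < 0, so the roots are the complex-conjugate pair z = (-b +/- i sqrt(-D)) / (2a) = 0.5118 +/- 0.7423i.
For a conjugate pair |z|^2 = z * conj(z) = (product of roots) = c/a = 1/(1.23) = 0.813008, so |z| = sqrt(0.813008) = 0.9017 for both roots.
Moduli of all roots: 0.9017, 0.9017.
All moduli strictly greater than 1? No.
Verdict: Not invertible.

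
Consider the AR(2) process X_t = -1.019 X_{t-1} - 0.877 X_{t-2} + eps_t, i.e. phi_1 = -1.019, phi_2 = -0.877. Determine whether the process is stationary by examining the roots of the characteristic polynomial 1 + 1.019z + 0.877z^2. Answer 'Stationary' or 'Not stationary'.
\text{Stationary}

The AR(p) characteristic polynomial is P(z) = 1 + 1.019z + 0.877z^2.
Stationarity requires all roots to lie outside the unit circle, i.e. |z| > 1 for every root.
Set 1 + (1.019) z + (0.877) z^2 = 0, i.e. a z^2 + b z + c = 0 with a = 0.877, b = 1.019, c = 1.
Discriminant D = b^2 - 4ac = (1.019)^2 - 4*(0.877)*1 = 1.038361 - (3.508) = -2.469639.
D < 0, so the roots are the complex-conjugate pair z = (-b +/- i sqrt(-D)) / (2a) = -0.581 +/- 0.896i.
For a conjugate pair |z|^2 = z * conj(z) = (product of roots) = c/a = 1/(0.877) = 1.140251, so |z| = sqrt(1.140251) = 1.0678 for both roots.
Moduli of all roots: 1.0678, 1.0678.
All moduli strictly greater than 1? Yes.
Verdict: Stationary.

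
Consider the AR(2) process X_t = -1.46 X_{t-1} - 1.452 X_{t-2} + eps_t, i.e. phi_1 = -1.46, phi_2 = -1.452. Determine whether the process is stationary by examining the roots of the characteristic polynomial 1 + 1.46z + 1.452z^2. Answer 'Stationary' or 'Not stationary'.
\text{Not stationary}

The AR(p) characteristic polynomial is P(z) = 1 + 1.46z + 1.452z^2.
Stationarity requires all roots to lie outside the unit circle, i.e. |z| > 1 for every root.
Set 1 + (1.46) z + (1.452) z^2 = 0, i.e. a z^2 + b z + c = 0 with a = 1.452, b = 1.46, c = 1.
Discriminant D = b^2 - 4ac = (1.46)^2 - 4*(1.452)*1 = 2.1316 - (5.808) = -3.6764.
D < 0, so the roots are the complex-conjugate pair z = (-b +/- i sqrt(-D)) / (2a) = -0.5028 +/- 0.6603i.
For a conjugate pair |z|^2 = z * conj(z) = (product of roots) = c/a = 1/(1.452) = 0.688705, so |z| = sqrt(0.688705) = 0.8299 for both roots.
Moduli of all roots: 0.8299, 0.8299.
All moduli strictly greater than 1? No.
Verdict: Not stationary.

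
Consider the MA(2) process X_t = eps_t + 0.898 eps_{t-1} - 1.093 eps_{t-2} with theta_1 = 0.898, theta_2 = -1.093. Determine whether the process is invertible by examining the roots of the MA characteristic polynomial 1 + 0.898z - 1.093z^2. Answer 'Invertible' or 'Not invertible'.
\text{Not invertible}

The MA(q) characteristic polynomial is P(z) = 1 + 0.898z - 1.093z^2.
Invertibility requires all roots to lie outside the unit circle, i.e. |z| > 1 for every root.
Set 1 + (0.898) z + (-1.093) z^2 = 0, i.e. a z^2 + b z + c = 0 with a = -1.093, b = 0.898, c = 1.
Discriminant D = b^2 - 4ac = (0.898)^2 - 4*(-1.093)*1 = 0.806404 - (-4.372) = 5.178404.
D >= 0, so the roots are real: z = (-b +/- sqrt(D)) / (2a) = (-0.898 +/- 2.275611) / (-2.186).
  z_1 = (-0.898 + 2.275611) / (-2.186) = -0.6302,   |z_1| = 0.6302.
  z_2 = (-0.898 - 2.275611) / (-2.186) = 1.4518,   |z_2| = 1.4518.
Moduli of all roots: 0.6302, 1.4518.
All moduli strictly greater than 1? No.
Verdict: Not invertible.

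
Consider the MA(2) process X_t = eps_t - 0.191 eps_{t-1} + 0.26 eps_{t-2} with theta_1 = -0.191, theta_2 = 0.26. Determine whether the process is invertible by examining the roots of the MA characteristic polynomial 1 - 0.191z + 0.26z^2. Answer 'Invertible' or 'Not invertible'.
\text{Invertible}

The MA(q) characteristic polynomial is P(z) = 1 - 0.191z + 0.26z^2.
Invertibility requires all roots to lie outside the unit circle, i.e. |z| > 1 for every root.
Set 1 + (-0.191) z + (0.26) z^2 = 0, i.e. a z^2 + b z + c = 0 with a = 0.26, b = -0.191, c = 1.
Discriminant D = b^2 - 4ac = (-0.191)^2 - 4*(0.26)*1 = 0.036481 - (1.04) = -1.003519.
D < 0, so the roots are the complex-conjugate pair z = (-b +/- i sqrt(-D)) / (2a) = 0.3673 +/- 1.9265i.
For a conjugate pair |z|^2 = z * conj(z) = (product of roots) = c/a = 1/(0.26) = 3.846154, so |z| = sqrt(3.846154) = 1.9612 for both roots.
Moduli of all roots: 1.9612, 1.9612.
All moduli strictly greater than 1? Yes.
Verdict: Invertible.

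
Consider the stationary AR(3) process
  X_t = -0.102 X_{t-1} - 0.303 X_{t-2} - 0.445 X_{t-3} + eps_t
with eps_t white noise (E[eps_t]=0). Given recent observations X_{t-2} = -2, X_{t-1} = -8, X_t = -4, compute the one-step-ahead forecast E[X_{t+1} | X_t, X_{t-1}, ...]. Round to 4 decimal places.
E[X_{t+1} \mid \mathcal F_t] = 3.7220

For an AR(p) model X_t = c + sum_i phi_i X_{t-i} + eps_t, the
one-step-ahead conditional mean is
  E[X_{t+1} | X_t, ...] = c + sum_i phi_i X_{t+1-i}.
Substitute known values:
  E[X_{t+1} | ...] = (-0.102) * (-4) + (-0.303) * (-8) + (-0.445) * (-2)
                   = 3.7220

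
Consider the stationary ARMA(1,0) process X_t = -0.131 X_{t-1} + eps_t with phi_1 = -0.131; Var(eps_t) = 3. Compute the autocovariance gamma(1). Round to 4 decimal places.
\gamma(1) = -0.3999

Multiply the model equation by X_{t-k} and take expectations. With theta_0 = psi_0 = 1 and psi_j the MA(infinity) weights, this gives
  gamma(k) - sum_i phi_i gamma(k-i) = c_k,
  c_k = sigma^2 * sum_{j=k..q} theta_j psi_{j-k}   (c_k = 0 for k > q),
using gamma(-m) = gamma(m).
Pure AR (q = 0): c_0 = sigma^2 = 3, c_k = 0 for k >= 1.
Equations for k = 0 and k = 1 (AR order 1):
  gamma(0) = phi_1 gamma(1) + c_0
  gamma(1) = phi_1 gamma(0) + c_1
Substituting the second into the first: gamma(0) (1 - phi_1^2) = c_0 + phi_1 c_1, so
  gamma(0) = c_0 / (1 - phi_1^2) = 3 / (1 - (-0.131)^2) = 3 / 0.982839 = 3.052382.
  gamma(1) = phi_1 gamma(0) = (-0.131)(3.052382) = -0.399862.
Therefore gamma(1) = -0.3999 (to 4 decimal places).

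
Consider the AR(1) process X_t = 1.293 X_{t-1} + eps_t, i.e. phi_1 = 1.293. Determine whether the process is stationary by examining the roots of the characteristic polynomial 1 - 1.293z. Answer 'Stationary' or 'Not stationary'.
\text{Not stationary}

The AR(p) characteristic polynomial is P(z) = 1 - 1.293z.
Stationarity requires all roots to lie outside the unit circle, i.e. |z| > 1 for every root.
This is linear in z: 1 + (-1.293) z = 0  =>  z = -1/(-1.293) = 0.773395,  |z| = 0.773395.
Moduli of all roots: 0.7734.
All moduli strictly greater than 1? No.
Verdict: Not stationary.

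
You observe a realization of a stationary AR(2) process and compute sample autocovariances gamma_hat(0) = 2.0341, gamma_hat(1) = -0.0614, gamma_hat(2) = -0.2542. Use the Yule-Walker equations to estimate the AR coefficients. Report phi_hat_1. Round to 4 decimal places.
\hat\phi_{1} = -0.0340

The Yule-Walker equations for an AR(p) process read, in matrix form,
  Gamma_p phi = r_p,   with   (Gamma_p)_{ij} = gamma(|i - j|),
                       (r_p)_i = gamma(i),   i,j = 1..p.
Substitute the sample gammas (Toeplitz matrix and right-hand side of size 2):
  Gamma_p = [[2.0341, -0.0614], [-0.0614, 2.0341]]
  r_p     = [-0.0614, -0.2542]
Written out:
  2.0341 phi_1 - 0.0614 phi_2 = -0.0614
  -0.0614 phi_1 + 2.0341 phi_2 = -0.2542
Solve by Cramer's rule:
  det = gamma(0)^2 - gamma(1)^2 = (2.0341)^2 - (-0.0614)^2 = 4.13756281 - 0.00376996 = 4.13379285
  phi_hat_1 = [gamma(1) gamma(0) - gamma(1) gamma(2)] / det = [(-0.0614)(2.0341) - (-0.0614)(-0.2542)] / 4.13379285 = -0.14050162 / 4.13379285 = -0.034
  phi_hat_2 = [gamma(0) gamma(2) - gamma(1)^2] / det = [(2.0341)(-0.2542) - (-0.0614)^2] / 4.13379285 = -0.52083818 / 4.13379285 = -0.126
So phi_hat = [-0.0340, -0.1260].
Therefore phi_hat_1 = -0.0340.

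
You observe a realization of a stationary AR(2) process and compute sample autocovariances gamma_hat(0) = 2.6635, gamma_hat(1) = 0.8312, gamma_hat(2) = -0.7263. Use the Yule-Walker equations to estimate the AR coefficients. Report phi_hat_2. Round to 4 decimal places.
\hat\phi_{2} = -0.4100

The Yule-Walker equations for an AR(p) process read, in matrix form,
  Gamma_p phi = r_p,   with   (Gamma_p)_{ij} = gamma(|i - j|),
                       (r_p)_i = gamma(i),   i,j = 1..p.
Substitute the sample gammas (Toeplitz matrix and right-hand side of size 2):
  Gamma_p = [[2.6635, 0.8312], [0.8312, 2.6635]]
  r_p     = [0.8312, -0.7263]
Written out:
  2.6635 phi_1 + 0.8312 phi_2 = 0.8312
  0.8312 phi_1 + 2.6635 phi_2 = -0.7263
Solve by Cramer's rule:
  det = gamma(0)^2 - gamma(1)^2 = (2.6635)^2 - (0.8312)^2 = 7.09423225 - 0.69089344 = 6.40333881
  phi_hat_1 = [gamma(1) gamma(0) - gamma(1) gamma(2)] / det = [(0.8312)(2.6635) - (0.8312)(-0.7263)] / 6.40333881 = 2.81760176 / 6.40333881 = 0.44
  phi_hat_2 = [gamma(0) gamma(2) - gamma(1)^2] / det = [(2.6635)(-0.7263) - (0.8312)^2] / 6.40333881 = -2.62539349 / 6.40333881 = -0.41
So phi_hat = [0.4400, -0.4100].
Therefore phi_hat_2 = -0.4100.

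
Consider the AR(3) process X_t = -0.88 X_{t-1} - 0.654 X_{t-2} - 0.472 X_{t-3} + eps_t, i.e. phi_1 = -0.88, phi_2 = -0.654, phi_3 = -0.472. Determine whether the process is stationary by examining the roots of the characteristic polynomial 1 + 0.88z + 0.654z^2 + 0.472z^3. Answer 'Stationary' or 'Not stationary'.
\text{Stationary}

The AR(p) characteristic polynomial is P(z) = 1 + 0.88z + 0.654z^2 + 0.472z^3.
Stationarity requires all roots to lie outside the unit circle, i.e. |z| > 1 for every root.
Degree 3: look for a simple real root z0 first, then factor out (1 - z/z0) and solve the remaining quadratic.
Testing z0 = -1.25: P(-1.25) = 1 + (0.88)(-1.25) + (0.654)(-1.25)^2 + (0.472)(-1.25)^3
  = 1 + (-1.1) + (1.021875) + (-0.921875) = 0.  So z_0 = -1.25 is a root, |z_0| = 1.25.
Divide out the factor (1 + 0.8 z) = (1 - z/z0) (since 1/z0 = -0.8):
  P(z) = (1 + 0.8 z)(1 + (0.08) z + (0.59) z^2)
  [check: z-coef 0.08 - (-0.8) = 0.88; z^2-coef 0.59 - (-0.8)(0.08) = 0.654; z^3-coef -(-0.8)(0.59) = 0.472.]
Remaining roots from the quadratic factor 1 + (0.08) z + (0.59) z^2:
  Set 1 + (0.08) z + (0.59) z^2 = 0, i.e. a z^2 + b z + c = 0 with a = 0.59, b = 0.08, c = 1.
  Discriminant D = b^2 - 4ac = (0.08)^2 - 4*(0.59)*1 = 0.0064 - (2.36) = -2.3536.
  D < 0, so the roots are the complex-conjugate pair z = (-b +/- i sqrt(-D)) / (2a) = -0.0678 +/- 1.3001i.
  For a conjugate pair |z|^2 = z * conj(z) = (product of roots) = c/a = 1/(0.59) = 1.694915, so |z| = sqrt(1.694915) = 1.3019 for both roots.
Moduli of all roots: 1.2500, 1.3019, 1.3019.
All moduli strictly greater than 1? Yes.
Verdict: Stationary.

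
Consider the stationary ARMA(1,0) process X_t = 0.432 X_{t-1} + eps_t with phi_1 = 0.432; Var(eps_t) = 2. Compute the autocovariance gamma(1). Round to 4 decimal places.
\gamma(1) = 1.0622

Multiply the model equation by X_{t-k} and take expectations. With theta_0 = psi_0 = 1 and psi_j the MA(infinity) weights, this gives
  gamma(k) - sum_i phi_i gamma(k-i) = c_k,
  c_k = sigma^2 * sum_{j=k..q} theta_j psi_{j-k}   (c_k = 0 for k > q),
using gamma(-m) = gamma(m).
Pure AR (q = 0): c_0 = sigma^2 = 2, c_k = 0 for k >= 1.
Equations for k = 0 and k = 1 (AR order 1):
  gamma(0) = phi_1 gamma(1) + c_0
  gamma(1) = phi_1 gamma(0) + c_1
Substituting the second into the first: gamma(0) (1 - phi_1^2) = c_0 + phi_1 c_1, so
  gamma(0) = c_0 / (1 - phi_1^2) = 2 / (1 - (0.432)^2) = 2 / 0.813376 = 2.458887.
  gamma(1) = phi_1 gamma(0) = (0.432)(2.458887) = 1.062239.
Therefore gamma(1) = 1.0622 (to 4 decimal places).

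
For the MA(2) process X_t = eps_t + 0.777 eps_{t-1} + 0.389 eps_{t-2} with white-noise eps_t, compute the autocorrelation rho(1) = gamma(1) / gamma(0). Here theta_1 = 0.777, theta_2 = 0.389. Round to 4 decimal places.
\rho(1) = 0.6149

For an MA(q) process with theta_0 = 1, the autocovariance is
  gamma(k) = sigma^2 * sum_{i=0..q-k} theta_i * theta_{i+k},
and rho(k) = gamma(k) / gamma(0). Sigma^2 cancels.
  numerator   = (1)*(0.777) + (0.777)*(0.389) = 1.079253.
  denominator = (1)^2 + (0.777)^2 + (0.389)^2 = 1.75505.
  rho(1) = 1.079253 / 1.75505 = 0.6149.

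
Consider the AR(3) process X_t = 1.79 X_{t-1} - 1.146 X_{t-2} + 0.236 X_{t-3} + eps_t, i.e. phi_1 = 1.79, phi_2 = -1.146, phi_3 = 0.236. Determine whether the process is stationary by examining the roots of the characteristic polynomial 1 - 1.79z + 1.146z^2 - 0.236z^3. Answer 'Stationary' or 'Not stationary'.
\text{Stationary}

The AR(p) characteristic polynomial is P(z) = 1 - 1.79z + 1.146z^2 - 0.236z^3.
Stationarity requires all roots to lie outside the unit circle, i.e. |z| > 1 for every root.
Degree 3: look for a simple real root z0 first, then factor out (1 - z/z0) and solve the remaining quadratic.
Testing z0 = 2.5: P(2.5) = 1 + (-1.79)(2.5) + (1.146)(2.5)^2 + (-0.236)(2.5)^3
  = 1 + (-4.475) + (7.1625) + (-3.6875) = 0.  So z_0 = 2.5 is a root, |z_0| = 2.5.
Divide out the factor (1 - 0.4 z) = (1 - z/z0) (since 1/z0 = 0.4):
  P(z) = (1 - 0.4 z)(1 + (-1.39) z + (0.59) z^2)
  [check: z-coef -1.39 - (0.4) = -1.79; z^2-coef 0.59 - (0.4)(-1.39) = 1.146; z^3-coef -(0.4)(0.59) = -0.236.]
Remaining roots from the quadratic factor 1 + (-1.39) z + (0.59) z^2:
  Set 1 + (-1.39) z + (0.59) z^2 = 0, i.e. a z^2 + b z + c = 0 with a = 0.59, b = -1.39, c = 1.
  Discriminant D = b^2 - 4ac = (-1.39)^2 - 4*(0.59)*1 = 1.9321 - (2.36) = -0.4279.
  D < 0, so the roots are the complex-conjugate pair z = (-b +/- i sqrt(-D)) / (2a) = 1.178 +/- 0.5544i.
  For a conjugate pair |z|^2 = z * conj(z) = (product of roots) = c/a = 1/(0.59) = 1.694915, so |z| = sqrt(1.694915) = 1.3019 for both roots.
Moduli of all roots: 2.5000, 1.3019, 1.3019.
All moduli strictly greater than 1? Yes.
Verdict: Stationary.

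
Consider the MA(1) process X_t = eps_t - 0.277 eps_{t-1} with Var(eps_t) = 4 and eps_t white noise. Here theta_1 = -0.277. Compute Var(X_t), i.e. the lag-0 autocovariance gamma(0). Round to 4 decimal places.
\gamma(0) = 4.3069

For an MA(q) process X_t = eps_t + sum_i theta_i eps_{t-i} with
Var(eps_t) = sigma^2, the variance is
  gamma(0) = sigma^2 * (1 + sum_i theta_i^2).
  sum_i theta_i^2 = (-0.277)^2 = 0.076729.
  gamma(0) = 4 * (1 + 0.076729) = 4 * 1.076729 = 4.306916, which rounds to 4.3069.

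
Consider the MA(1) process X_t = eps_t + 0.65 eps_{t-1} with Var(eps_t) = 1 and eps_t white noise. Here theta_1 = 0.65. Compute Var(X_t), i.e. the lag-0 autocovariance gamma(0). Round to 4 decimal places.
\gamma(0) = 1.4225

For an MA(q) process X_t = eps_t + sum_i theta_i eps_{t-i} with
Var(eps_t) = sigma^2, the variance is
  gamma(0) = sigma^2 * (1 + sum_i theta_i^2).
  sum_i theta_i^2 = (0.65)^2 = 0.4225.
  gamma(0) = 1 * (1 + 0.4225) = 1 * 1.4225 = 1.4225.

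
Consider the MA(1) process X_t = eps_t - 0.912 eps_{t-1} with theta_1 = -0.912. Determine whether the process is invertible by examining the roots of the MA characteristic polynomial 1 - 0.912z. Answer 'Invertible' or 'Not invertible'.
\text{Invertible}

The MA(q) characteristic polynomial is P(z) = 1 - 0.912z.
Invertibility requires all roots to lie outside the unit circle, i.e. |z| > 1 for every root.
This is linear in z: 1 + (-0.912) z = 0  =>  z = -1/(-0.912) = 1.096491,  |z| = 1.096491.
Moduli of all roots: 1.0965.
All moduli strictly greater than 1? Yes.
Verdict: Invertible.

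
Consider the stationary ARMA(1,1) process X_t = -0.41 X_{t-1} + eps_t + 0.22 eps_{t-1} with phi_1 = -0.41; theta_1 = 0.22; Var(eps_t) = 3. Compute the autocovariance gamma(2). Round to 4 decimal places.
\gamma(2) = 0.2556

Multiply the model equation by X_{t-k} and take expectations. With theta_0 = psi_0 = 1 and psi_j the MA(infinity) weights, this gives
  gamma(k) - sum_i phi_i gamma(k-i) = c_k,
  c_k = sigma^2 * sum_{j=k..q} theta_j psi_{j-k}   (c_k = 0 for k > q),
using gamma(-m) = gamma(m).
psi-weights needed (psi_j = theta_j + sum_i phi_i psi_{j-i}):
  psi_1 = theta_1 + phi_1 = 0.22 + (-0.41) = -0.19
Right-hand sides:
  c_0 = sigma^2 (1 + theta_1 psi_1) = 3 * (1 + (0.22)(-0.19)) = 3 * 0.9582 = 2.8746
  c_1 = sigma^2 theta_1 = 3 * (0.22) = 0.66
  c_2 = 0
Equations for k = 0 and k = 1 (AR order 1):
  gamma(0) = phi_1 gamma(1) + c_0
  gamma(1) = phi_1 gamma(0) + c_1
Substituting the second into the first: gamma(0) (1 - phi_1^2) = c_0 + phi_1 c_1, so
  gamma(0) = (c_0 + phi_1 c_1) / (1 - phi_1^2) = (2.8746 + (-0.41)(0.66)) / (1 - (-0.41)^2) = 2.604 / 0.8319 = 3.130184.
  gamma(1) = phi_1 gamma(0) + c_1 = (-0.41)(3.130184) + (0.66) = -0.623375.
For k = 2 (> q): gamma(2) = phi_1 gamma(1) = (-0.41)(-0.623375) = 0.255584.
Therefore gamma(2) = 0.2556 (to 4 decimal places).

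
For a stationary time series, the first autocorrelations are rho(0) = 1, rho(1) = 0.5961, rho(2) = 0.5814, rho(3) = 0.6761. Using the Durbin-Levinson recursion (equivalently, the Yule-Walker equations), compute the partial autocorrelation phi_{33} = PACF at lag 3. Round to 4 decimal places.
\phi_{33} = 0.4281

The PACF at lag k is phi_{kk}, the last component of the solution
to the Yule-Walker system G_k phi = r_k where
  (G_k)_{ij} = rho(|i - j|), (r_k)_i = rho(i), i,j = 1..k.
Equivalently, Durbin-Levinson gives phi_{kk} iteratively:
  phi_{11} = rho(1)
  phi_{kk} = [rho(k) - sum_{j=1..k-1} phi_{k-1,j} rho(k-j)]
            / [1 - sum_{j=1..k-1} phi_{k-1,j} rho(j)],
  phi_{k,j} = phi_{k-1,j} - phi_{kk} phi_{k-1,k-j},  j = 1..k-1.
Step k = 1:
  phi_11 = rho(1) = 0.5961.
Step k = 2:
  phi_22 = [rho(2) - phi_11 rho(1)] / [1 - phi_11 rho(1)] = [0.5814 - (0.5961)(0.5961)] / [1 - (0.5961)(0.5961)]
         = 0.22606479 / 0.64466479 = 0.35067.
  Update: phi_21 = phi_11 - phi_22 phi_11 = 0.5961 - (0.35067)(0.5961) = 0.387065.
Step k = 3:
  phi_33 = [rho(3) - phi_21 rho(2) - phi_22 rho(1)] / [1 - phi_21 rho(1) - phi_22 rho(2)]
    numerator   = 0.6761 - (0.387065)(0.5814) - (0.35067)(0.5961) = 0.24202559
    denominator = 1 - (0.387065)(0.5961) - (0.35067)(0.5814) = 0.56539058
  phi_33 = 0.24202559 / 0.56539058 = 0.4281.
Therefore phi_{33} = 0.4281.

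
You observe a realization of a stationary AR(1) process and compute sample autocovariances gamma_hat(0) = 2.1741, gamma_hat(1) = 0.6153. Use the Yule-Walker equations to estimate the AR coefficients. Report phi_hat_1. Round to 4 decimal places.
\hat\phi_{1} = 0.2830

The Yule-Walker equations for an AR(p) process read, in matrix form,
  Gamma_p phi = r_p,   with   (Gamma_p)_{ij} = gamma(|i - j|),
                       (r_p)_i = gamma(i),   i,j = 1..p.
Substitute the sample gammas (Toeplitz matrix and right-hand side of size 1):
  Gamma_p = [[2.1741]]
  r_p     = [0.6153]
With p = 1 this is the single equation gamma(0) phi_1 = gamma(1):
  phi_hat_1 = gamma(1) / gamma(0) = 0.6153 / 2.1741 = 0.2830.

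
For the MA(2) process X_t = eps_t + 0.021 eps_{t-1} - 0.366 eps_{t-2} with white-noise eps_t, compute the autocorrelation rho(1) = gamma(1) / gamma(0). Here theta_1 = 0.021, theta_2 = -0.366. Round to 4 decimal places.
\rho(1) = 0.0117

For an MA(q) process with theta_0 = 1, the autocovariance is
  gamma(k) = sigma^2 * sum_{i=0..q-k} theta_i * theta_{i+k},
and rho(k) = gamma(k) / gamma(0). Sigma^2 cancels.
  numerator   = (1)*(0.021) + (0.021)*(-0.366) = 0.013314.
  denominator = (1)^2 + (0.021)^2 + (-0.366)^2 = 1.134397.
  rho(1) = 0.013314 / 1.134397 = 0.0117.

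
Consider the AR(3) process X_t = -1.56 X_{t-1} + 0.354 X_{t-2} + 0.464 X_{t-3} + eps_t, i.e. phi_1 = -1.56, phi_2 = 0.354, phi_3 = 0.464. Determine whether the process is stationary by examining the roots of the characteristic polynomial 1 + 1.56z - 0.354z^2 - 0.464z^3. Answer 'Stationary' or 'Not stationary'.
\text{Not stationary}

The AR(p) characteristic polynomial is P(z) = 1 + 1.56z - 0.354z^2 - 0.464z^3.
Stationarity requires all roots to lie outside the unit circle, i.e. |z| > 1 for every root.
Degree 3: look for a simple real root z0 first, then factor out (1 - z/z0) and solve the remaining quadratic.
Testing z0 = -0.625: P(-0.625) = 1 + (1.56)(-0.625) + (-0.354)(-0.625)^2 + (-0.464)(-0.625)^3
  = 1 + (-0.975) + (-0.138281) + (0.113281) = 0.  So z_0 = -0.625 is a root, |z_0| = 0.625.
Divide out the factor (1 + 1.6 z) = (1 - z/z0) (since 1/z0 = -1.6):
  P(z) = (1 + 1.6 z)(1 + (-0.04) z + (-0.29) z^2)
  [check: z-coef -0.04 - (-1.6) = 1.56; z^2-coef -0.29 - (-1.6)(-0.04) = -0.354; z^3-coef -(-1.6)(-0.29) = -0.464.]
Remaining roots from the quadratic factor 1 + (-0.04) z + (-0.29) z^2:
  Set 1 + (-0.04) z + (-0.29) z^2 = 0, i.e. a z^2 + b z + c = 0 with a = -0.29, b = -0.04, c = 1.
  Discriminant D = b^2 - 4ac = (-0.04)^2 - 4*(-0.29)*1 = 0.0016 - (-1.16) = 1.1616.
  D >= 0, so the roots are real: z = (-b +/- sqrt(D)) / (2a) = (0.04 +/- 1.077775) / (-0.58).
    z_1 = (0.04 + 1.077775) / (-0.58) = -1.9272,   |z_1| = 1.9272.
    z_2 = (0.04 - 1.077775) / (-0.58) = 1.7893,   |z_2| = 1.7893.
Moduli of all roots: 0.6250, 1.9272, 1.7893.
All moduli strictly greater than 1? No.
Verdict: Not stationary.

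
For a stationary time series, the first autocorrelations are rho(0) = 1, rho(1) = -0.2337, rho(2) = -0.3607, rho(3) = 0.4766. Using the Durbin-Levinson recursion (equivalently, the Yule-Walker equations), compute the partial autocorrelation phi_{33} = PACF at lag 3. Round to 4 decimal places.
\phi_{33} = 0.3311

The PACF at lag k is phi_{kk}, the last component of the solution
to the Yule-Walker system G_k phi = r_k where
  (G_k)_{ij} = rho(|i - j|), (r_k)_i = rho(i), i,j = 1..k.
Equivalently, Durbin-Levinson gives phi_{kk} iteratively:
  phi_{11} = rho(1)
  phi_{kk} = [rho(k) - sum_{j=1..k-1} phi_{k-1,j} rho(k-j)]
            / [1 - sum_{j=1..k-1} phi_{k-1,j} rho(j)],
  phi_{k,j} = phi_{k-1,j} - phi_{kk} phi_{k-1,k-j},  j = 1..k-1.
Step k = 1:
  phi_11 = rho(1) = -0.2337.
Step k = 2:
  phi_22 = [rho(2) - phi_11 rho(1)] / [1 - phi_11 rho(1)] = [-0.3607 - (-0.2337)(-0.2337)] / [1 - (-0.2337)(-0.2337)]
         = -0.41531569 / 0.94538431 = -0.439309.
  Update: phi_21 = phi_11 - phi_22 phi_11 = -0.2337 - (-0.439309)(-0.2337) = -0.336366.
Step k = 3:
  phi_33 = [rho(3) - phi_21 rho(2) - phi_22 rho(1)] / [1 - phi_21 rho(1) - phi_22 rho(2)]
    numerator   = 0.4766 - (-0.336366)(-0.3607) - (-0.439309)(-0.2337) = 0.25260613
    denominator = 1 - (-0.336366)(-0.2337) - (-0.439309)(-0.3607) = 0.76293245
  phi_33 = 0.25260613 / 0.76293245 = 0.3311.
Therefore phi_{33} = 0.3311.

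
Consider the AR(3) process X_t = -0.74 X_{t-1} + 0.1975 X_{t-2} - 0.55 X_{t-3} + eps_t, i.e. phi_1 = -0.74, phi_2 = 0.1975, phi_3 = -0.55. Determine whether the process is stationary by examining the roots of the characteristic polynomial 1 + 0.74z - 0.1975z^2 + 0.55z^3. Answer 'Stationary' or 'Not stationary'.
\text{Not stationary}

The AR(p) characteristic polynomial is P(z) = 1 + 0.74z - 0.1975z^2 + 0.55z^3.
Stationarity requires all roots to lie outside the unit circle, i.e. |z| > 1 for every root.
Degree 3: look for a simple real root z0 first, then factor out (1 - z/z0) and solve the remaining quadratic.
Testing z0 = -0.8: P(-0.8) = 1 + (0.74)(-0.8) + (-0.1975)(-0.8)^2 + (0.55)(-0.8)^3
  = 1 + (-0.592) + (-0.1264) + (-0.2816) = 0.  So z_0 = -0.8 is a root, |z_0| = 0.8.
Divide out the factor (1 + 1.25 z) = (1 - z/z0) (since 1/z0 = -1.25):
  P(z) = (1 + 1.25 z)(1 + (-0.51) z + (0.44) z^2)
  [check: z-coef -0.51 - (-1.25) = 0.74; z^2-coef 0.44 - (-1.25)(-0.51) = -0.1975; z^3-coef -(-1.25)(0.44) = 0.55.]
Remaining roots from the quadratic factor 1 + (-0.51) z + (0.44) z^2:
  Set 1 + (-0.51) z + (0.44) z^2 = 0, i.e. a z^2 + b z + c = 0 with a = 0.44, b = -0.51, c = 1.
  Discriminant D = b^2 - 4ac = (-0.51)^2 - 4*(0.44)*1 = 0.2601 - (1.76) = -1.4999.
  D < 0, so the roots are the complex-conjugate pair z = (-b +/- i sqrt(-D)) / (2a) = 0.5795 +/- 1.3917i.
  For a conjugate pair |z|^2 = z * conj(z) = (product of roots) = c/a = 1/(0.44) = 2.272727, so |z| = sqrt(2.272727) = 1.5076 for both roots.
Moduli of all roots: 0.8000, 1.5076, 1.5076.
All moduli strictly greater than 1? No.
Verdict: Not stationary.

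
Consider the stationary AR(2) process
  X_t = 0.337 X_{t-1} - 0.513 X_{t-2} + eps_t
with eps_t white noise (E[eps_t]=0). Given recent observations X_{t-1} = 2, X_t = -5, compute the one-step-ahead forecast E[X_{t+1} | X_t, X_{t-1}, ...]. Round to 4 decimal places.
E[X_{t+1} \mid \mathcal F_t] = -2.7110

For an AR(p) model X_t = c + sum_i phi_i X_{t-i} + eps_t, the
one-step-ahead conditional mean is
  E[X_{t+1} | X_t, ...] = c + sum_i phi_i X_{t+1-i}.
Substitute known values:
  E[X_{t+1} | ...] = (0.337) * (-5) + (-0.513) * (2)
                   = -2.7110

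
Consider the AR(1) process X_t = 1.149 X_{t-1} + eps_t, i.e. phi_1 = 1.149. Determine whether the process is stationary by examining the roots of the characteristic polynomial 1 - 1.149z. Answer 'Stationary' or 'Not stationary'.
\text{Not stationary}

The AR(p) characteristic polynomial is P(z) = 1 - 1.149z.
Stationarity requires all roots to lie outside the unit circle, i.e. |z| > 1 for every root.
This is linear in z: 1 + (-1.149) z = 0  =>  z = -1/(-1.149) = 0.870322,  |z| = 0.870322.
Moduli of all roots: 0.8703.
All moduli strictly greater than 1? No.
Verdict: Not stationary.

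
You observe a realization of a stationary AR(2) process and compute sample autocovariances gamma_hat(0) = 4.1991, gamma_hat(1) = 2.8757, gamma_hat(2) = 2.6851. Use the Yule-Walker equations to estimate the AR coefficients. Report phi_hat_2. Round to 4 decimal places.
\hat\phi_{2} = 0.3210

The Yule-Walker equations for an AR(p) process read, in matrix form,
  Gamma_p phi = r_p,   with   (Gamma_p)_{ij} = gamma(|i - j|),
                       (r_p)_i = gamma(i),   i,j = 1..p.
Substitute the sample gammas (Toeplitz matrix and right-hand side of size 2):
  Gamma_p = [[4.1991, 2.8757], [2.8757, 4.1991]]
  r_p     = [2.8757, 2.6851]
Written out:
  4.1991 phi_1 + 2.8757 phi_2 = 2.8757
  2.8757 phi_1 + 4.1991 phi_2 = 2.6851
Solve by Cramer's rule:
  det = gamma(0)^2 - gamma(1)^2 = (4.1991)^2 - (2.8757)^2 = 17.63244081 - 8.26965049 = 9.36279032
  phi_hat_1 = [gamma(1) gamma(0) - gamma(1) gamma(2)] / det = [(2.8757)(4.1991) - (2.8757)(2.6851)] / 9.36279032 = 4.3538098 / 9.36279032 = 0.465
  phi_hat_2 = [gamma(0) gamma(2) - gamma(1)^2] / det = [(4.1991)(2.6851) - (2.8757)^2] / 9.36279032 = 3.00535292 / 9.36279032 = 0.321
So phi_hat = [0.4650, 0.3210].
Therefore phi_hat_2 = 0.3210.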